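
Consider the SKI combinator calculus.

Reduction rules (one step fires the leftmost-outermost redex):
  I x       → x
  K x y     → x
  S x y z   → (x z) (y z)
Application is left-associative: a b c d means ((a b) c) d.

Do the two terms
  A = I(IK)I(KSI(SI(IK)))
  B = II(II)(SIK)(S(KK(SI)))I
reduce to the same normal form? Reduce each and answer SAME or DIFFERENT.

Answer: SAME — A ⇓ I, B ⇓ I

Reduction:
Term A:
  start: I(IK)I(KSI(SI(IK)))
  →1  IKI(KSI(SI(IK)))
  →2  KI(KSI(SI(IK)))
  →3  I

Term B:
  start: II(II)(SIK)(S(KK(SI)))I
  →1  I(II)(SIK)(S(KK(SI)))I
  →2  II(SIK)(S(KK(SI)))I
  →3  I(SIK)(S(KK(SI)))I
  →4  SIK(S(KK(SI)))I
  →5  I(S(KK(SI)))(K(S(KK(SI))))I
  →6  S(KK(SI))(K(S(KK(SI))))I
  →7  KK(SI)I(K(S(KK(SI)))I)
  →8  KI(K(S(KK(SI)))I)
  →9  I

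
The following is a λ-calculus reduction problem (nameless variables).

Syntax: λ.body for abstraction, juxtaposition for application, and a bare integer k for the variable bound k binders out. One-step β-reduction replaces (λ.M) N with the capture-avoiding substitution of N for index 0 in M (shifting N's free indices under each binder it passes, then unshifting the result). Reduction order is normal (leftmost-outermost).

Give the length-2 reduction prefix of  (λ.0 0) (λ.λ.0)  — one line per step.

Answer: after 2 steps: λ.0

Working:
  start: (λ.0 0) (λ.λ.0)
  [1] (λ.λ.0) (λ.λ.0)
  [2] λ.0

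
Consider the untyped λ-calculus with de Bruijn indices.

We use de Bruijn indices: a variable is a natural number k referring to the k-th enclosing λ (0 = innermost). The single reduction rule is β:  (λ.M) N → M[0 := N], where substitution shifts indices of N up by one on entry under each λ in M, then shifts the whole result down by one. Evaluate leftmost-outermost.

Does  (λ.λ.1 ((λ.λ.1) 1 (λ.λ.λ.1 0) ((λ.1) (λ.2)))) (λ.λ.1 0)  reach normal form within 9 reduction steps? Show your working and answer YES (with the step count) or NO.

Answer: YES — reaches normal form λ.λ.1 0 in 7 ≤ 9 steps

Working:
  start: (λ.λ.1 ((λ.λ.1) 1 (λ.λ.λ.1 0) ((λ.1) (λ.2)))) (λ.λ.1 0)
  [1] λ.(λ.λ.1 0) ((λ.λ.1) (λ.λ.1 0) (λ.λ.λ.1 0) ((λ.1) (λ.λ.λ.1 0)))
  [2] λ.λ.(λ.λ.1) (λ.λ.1 0) (λ.λ.λ.1 0) ((λ.2) (λ.λ.λ.1 0)) 0
  [3] λ.λ.(λ.λ.λ.1 0) (λ.λ.λ.1 0) ((λ.2) (λ.λ.λ.1 0)) 0
  [4] λ.λ.(λ.λ.1 0) ((λ.2) (λ.λ.λ.1 0)) 0
  [5] λ.λ.(λ.(λ.3) (λ.λ.λ.1 0) 0) 0
  [6] λ.λ.(λ.2) (λ.λ.λ.1 0) 0
  [7] λ.λ.1 0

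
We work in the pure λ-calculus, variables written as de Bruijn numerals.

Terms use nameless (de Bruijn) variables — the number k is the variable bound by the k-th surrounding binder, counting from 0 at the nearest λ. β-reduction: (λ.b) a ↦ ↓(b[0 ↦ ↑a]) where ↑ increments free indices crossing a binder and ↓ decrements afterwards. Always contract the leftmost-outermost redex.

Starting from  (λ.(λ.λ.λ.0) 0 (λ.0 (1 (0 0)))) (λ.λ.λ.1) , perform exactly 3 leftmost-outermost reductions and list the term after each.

Answer: after 3 steps: λ.0

Reduction:
  start: (λ.(λ.λ.λ.0) 0 (λ.0 (1 (0 0)))) (λ.λ.λ.1)
  [1] (λ.λ.λ.0) (λ.λ.λ.1) (λ.0 ((λ.λ.λ.1) (0 0)))
  [2] (λ.λ.0) (λ.0 ((λ.λ.λ.1) (0 0)))
  [3] λ.0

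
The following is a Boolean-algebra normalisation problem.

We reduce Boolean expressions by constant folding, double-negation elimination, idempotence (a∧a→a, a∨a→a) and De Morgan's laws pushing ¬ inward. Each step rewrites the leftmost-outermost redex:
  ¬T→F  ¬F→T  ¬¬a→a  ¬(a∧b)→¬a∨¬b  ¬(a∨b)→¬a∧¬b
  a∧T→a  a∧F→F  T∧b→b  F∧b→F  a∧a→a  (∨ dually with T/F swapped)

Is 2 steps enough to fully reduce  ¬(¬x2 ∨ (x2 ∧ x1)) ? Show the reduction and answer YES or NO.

  start: ¬(¬x2 ∨ (x2 ∧ x1))
  [1] ¬¬x2 ∧ ¬(x2 ∧ x1)
  [2] x2 ∧ ¬(x2 ∧ x1)

Answer: NO — after 2 steps the term is x2 ∧ ¬(x2 ∧ x1), not yet normal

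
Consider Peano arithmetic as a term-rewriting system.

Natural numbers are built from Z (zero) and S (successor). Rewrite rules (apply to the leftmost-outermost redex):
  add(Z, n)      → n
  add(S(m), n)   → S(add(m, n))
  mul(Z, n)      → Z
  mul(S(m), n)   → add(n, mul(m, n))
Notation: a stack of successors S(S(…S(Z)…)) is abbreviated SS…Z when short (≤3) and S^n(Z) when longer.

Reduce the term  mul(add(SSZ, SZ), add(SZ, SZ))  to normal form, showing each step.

Answer: normal form = S^6(Z)  (in 22 steps)

Working:
  start: mul(add(SSZ, SZ), add(SZ, SZ))
  step 1: mul(S(add(SZ, SZ)), add(SZ, SZ))
  step 2: add(add(SZ, SZ), mul(add(SZ, SZ), add(SZ, SZ)))
  step 3: add(S(add(Z, SZ)), mul(add(SZ, SZ), add(SZ, SZ)))
  step 4: S(add(add(Z, SZ), mul(add(SZ, SZ), add(SZ, SZ))))
  step 5: S(add(SZ, mul(add(SZ, SZ), add(SZ, SZ))))
  step 6: S(S(add(Z, mul(add(SZ, SZ), add(SZ, SZ)))))
  step 7: S(S(mul(add(SZ, SZ), add(SZ, SZ))))
  step 8: S(S(mul(S(add(Z, SZ)), add(SZ, SZ))))
  step 9: S(S(add(add(SZ, SZ), mul(add(Z, SZ), add(SZ, SZ)))))
  step 10: S(S(add(S(add(Z, SZ)), mul(add(Z, SZ), add(SZ, SZ)))))
  step 11: S(S(S(add(add(Z, SZ), mul(add(Z, SZ), add(SZ, SZ))))))
  step 12: S(S(S(add(SZ, mul(add(Z, SZ), add(SZ, SZ))))))
  step 13: S(S(S(S(add(Z, mul(add(Z, SZ), add(SZ, SZ)))))))
  step 14: S(S(S(S(mul(add(Z, SZ), add(SZ, SZ))))))
  step 15: S(S(S(S(mul(SZ, add(SZ, SZ))))))
  step 16: S(S(S(S(add(add(SZ, SZ), mul(Z, add(SZ, SZ)))))))
  step 17: S(S(S(S(add(S(add(Z, SZ)), mul(Z, add(SZ, SZ)))))))
  step 18: S(S(S(S(S(add(add(Z, SZ), mul(Z, add(SZ, SZ))))))))
  step 19: S(S(S(S(S(add(SZ, mul(Z, add(SZ, SZ))))))))
  step 20: S(S(S(S(S(S(add(Z, mul(Z, add(SZ, SZ)))))))))
  step 21: S(S(S(S(S(S(mul(Z, add(SZ, SZ))))))))
  step 22: S^6(Z)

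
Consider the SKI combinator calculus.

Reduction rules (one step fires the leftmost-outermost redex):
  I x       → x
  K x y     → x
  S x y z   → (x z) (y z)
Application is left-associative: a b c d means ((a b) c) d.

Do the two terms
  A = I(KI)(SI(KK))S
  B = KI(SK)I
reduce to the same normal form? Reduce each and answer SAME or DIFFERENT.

Term A:
  start: I(KI)(SI(KK))S
  [1] KI(SI(KK))S
  [2] IS
  [3] S

Term B:
  start: KI(SK)I
  [1] II
  [2] I

Answer: DIFFERENT — A ⇓ S, B ⇓ I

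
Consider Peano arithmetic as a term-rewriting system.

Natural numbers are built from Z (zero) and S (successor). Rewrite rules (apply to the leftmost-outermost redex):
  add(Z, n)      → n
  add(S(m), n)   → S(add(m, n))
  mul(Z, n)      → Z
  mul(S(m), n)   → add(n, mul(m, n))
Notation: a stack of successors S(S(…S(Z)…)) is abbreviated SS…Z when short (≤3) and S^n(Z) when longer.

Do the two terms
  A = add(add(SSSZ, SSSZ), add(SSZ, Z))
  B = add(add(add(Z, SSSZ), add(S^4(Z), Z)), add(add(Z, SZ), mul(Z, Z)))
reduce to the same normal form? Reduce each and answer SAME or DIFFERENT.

Term A:
  start: add(add(SSSZ, SSSZ), add(SSZ, Z))
  [1] add(S(add(SSZ, SSSZ)), add(SSZ, Z))
  [2] S(add(add(SSZ, SSSZ), add(SSZ, Z)))
  [3] S(add(S(add(SZ, SSSZ)), add(SSZ, Z)))
  [4] S(S(add(add(SZ, SSSZ), add(SSZ, Z))))
  [5] S(S(add(S(add(Z, SSSZ)), add(SSZ, Z))))
  [6] S(S(S(add(add(Z, SSSZ), add(SSZ, Z)))))
  [7] S(S(S(add(SSSZ, add(SSZ, Z)))))
  [8] S(S(S(S(add(SSZ, add(SSZ, Z))))))
  [9] S(S(S(S(S(add(SZ, add(SSZ, Z)))))))
  [10] S(S(S(S(S(S(add(Z, add(SSZ, Z))))))))
  [11] S(S(S(S(S(S(add(SSZ, Z)))))))
  [12] S(S(S(S(S(S(S(add(SZ, Z))))))))
  [13] S(S(S(S(S(S(S(S(add(Z, Z)))))))))
  [14] S^8(Z)

Term B:
  start: add(add(add(Z, SSSZ), add(S^4(Z), Z)), add(add(Z, SZ), mul(Z, Z)))
  [1] add(add(SSSZ, add(S^4(Z), Z)), add(add(Z, SZ), mul(Z, Z)))
  [2] add(S(add(SSZ, add(S^4(Z), Z))), add(add(Z, SZ), mul(Z, Z)))
  [3] S(add(add(SSZ, add(S^4(Z), Z)), add(add(Z, SZ), mul(Z, Z))))
  [4] S(add(S(add(SZ, add(S^4(Z), Z))), add(add(Z, SZ), mul(Z, Z))))
  [5] S(S(add(add(SZ, add(S^4(Z), Z)), add(add(Z, SZ), mul(Z, Z)))))
  [6] S(S(add(S(add(Z, add(S^4(Z), Z))), add(add(Z, SZ), mul(Z, Z)))))
  [7] S(S(S(add(add(Z, add(S^4(Z), Z)), add(add(Z, SZ), mul(Z, Z))))))
  [8] S(S(S(add(add(S^4(Z), Z), add(add(Z, SZ), mul(Z, Z))))))
  [9] S(S(S(add(S(add(SSSZ, Z)), add(add(Z, SZ), mul(Z, Z))))))
  [10] S(S(S(S(add(add(SSSZ, Z), add(add(Z, SZ), mul(Z, Z)))))))
  [11] S(S(S(S(add(S(add(SSZ, Z)), add(add(Z, SZ), mul(Z, Z)))))))
  [12] S(S(S(S(S(add(add(SSZ, Z), add(add(Z, SZ), mul(Z, Z))))))))
  [13] S(S(S(S(S(add(S(add(SZ, Z)), add(add(Z, SZ), mul(Z, Z))))))))
  [14] S(S(S(S(S(S(add(add(SZ, Z), add(add(Z, SZ), mul(Z, Z)))))))))
  [15] S(S(S(S(S(S(add(S(add(Z, Z)), add(add(Z, SZ), mul(Z, Z)))))))))
  [16] S(S(S(S(S(S(S(add(add(Z, Z), add(add(Z, SZ), mul(Z, Z))))))))))
  [17] S(S(S(S(S(S(S(add(Z, add(add(Z, SZ), mul(Z, Z))))))))))
  [18] S(S(S(S(S(S(S(add(add(Z, SZ), mul(Z, Z)))))))))
  [19] S(S(S(S(S(S(S(add(SZ, mul(Z, Z)))))))))
  [20] S(S(S(S(S(S(S(S(add(Z, mul(Z, Z))))))))))
  [21] S(S(S(S(S(S(S(S(mul(Z, Z)))))))))
  [22] S^8(Z)

Answer: SAME — A ⇓ S^8(Z), B ⇓ S^8(Z)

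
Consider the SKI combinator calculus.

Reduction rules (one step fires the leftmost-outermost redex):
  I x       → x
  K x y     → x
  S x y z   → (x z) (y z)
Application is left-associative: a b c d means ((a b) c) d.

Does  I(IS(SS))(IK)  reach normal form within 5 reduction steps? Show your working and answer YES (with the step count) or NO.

  start: I(IS(SS))(IK)
  step 1: IS(SS)(IK)
  step 2: S(SS)(IK)
  step 3: S(SS)K

Answer: YES — reaches normal form S(SS)K in 3 ≤ 5 steps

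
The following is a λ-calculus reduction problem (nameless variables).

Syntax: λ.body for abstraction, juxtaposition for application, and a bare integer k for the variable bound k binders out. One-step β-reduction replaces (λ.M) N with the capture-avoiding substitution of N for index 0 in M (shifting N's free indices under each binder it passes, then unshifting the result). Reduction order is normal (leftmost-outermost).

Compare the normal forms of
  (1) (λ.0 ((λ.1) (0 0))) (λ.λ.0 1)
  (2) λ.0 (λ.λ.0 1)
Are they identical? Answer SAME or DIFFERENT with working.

Term A:
  start: (λ.0 ((λ.1) (0 0))) (λ.λ.0 1)
  [1] (λ.λ.0 1) ((λ.λ.λ.0 1) ((λ.λ.0 1) (λ.λ.0 1)))
  [2] λ.0 ((λ.λ.λ.0 1) ((λ.λ.0 1) (λ.λ.0 1)))
  [3] λ.0 (λ.λ.0 1)

Term B:
  start: λ.0 (λ.λ.0 1)

Answer: SAME — A ⇓ λ.0 (λ.λ.0 1), B ⇓ λ.0 (λ.λ.0 1)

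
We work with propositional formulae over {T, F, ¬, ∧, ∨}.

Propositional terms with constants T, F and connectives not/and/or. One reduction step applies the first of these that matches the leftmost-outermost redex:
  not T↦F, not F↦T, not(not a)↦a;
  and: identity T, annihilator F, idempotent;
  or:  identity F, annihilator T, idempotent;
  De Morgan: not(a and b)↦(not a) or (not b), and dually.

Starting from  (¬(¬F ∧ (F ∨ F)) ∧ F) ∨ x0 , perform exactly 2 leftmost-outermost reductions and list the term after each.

  start: (¬(¬F ∧ (F ∨ F)) ∧ F) ∨ x0
  →1  F ∨ x0
  →2  x0

Answer: after 2 steps: x0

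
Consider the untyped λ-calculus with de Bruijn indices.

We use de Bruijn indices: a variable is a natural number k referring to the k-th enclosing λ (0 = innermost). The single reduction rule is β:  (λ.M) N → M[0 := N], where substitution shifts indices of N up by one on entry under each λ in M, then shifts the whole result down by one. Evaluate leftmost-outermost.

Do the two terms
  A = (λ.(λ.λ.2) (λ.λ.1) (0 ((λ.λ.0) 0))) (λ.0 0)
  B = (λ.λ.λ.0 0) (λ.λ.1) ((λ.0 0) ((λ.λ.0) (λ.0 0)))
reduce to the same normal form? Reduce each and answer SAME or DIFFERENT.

Term A:
  start: (λ.(λ.λ.2) (λ.λ.1) (0 ((λ.λ.0) 0))) (λ.0 0)
  step 1: (λ.λ.λ.0 0) (λ.λ.1) ((λ.0 0) ((λ.λ.0) (λ.0 0)))
  step 2: (λ.λ.0 0) ((λ.0 0) ((λ.λ.0) (λ.0 0)))
  step 3: λ.0 0

Term B:
  start: (λ.λ.λ.0 0) (λ.λ.1) ((λ.0 0) ((λ.λ.0) (λ.0 0)))
  step 1: (λ.λ.0 0) ((λ.0 0) ((λ.λ.0) (λ.0 0)))
  step 2: λ.0 0

Answer: SAME — A ⇓ λ.0 0, B ⇓ λ.0 0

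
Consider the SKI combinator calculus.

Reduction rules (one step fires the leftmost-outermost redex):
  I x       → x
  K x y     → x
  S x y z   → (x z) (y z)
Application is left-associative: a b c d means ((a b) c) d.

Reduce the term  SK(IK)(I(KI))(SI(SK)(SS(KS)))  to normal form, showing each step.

  start: SK(IK)(I(KI))(SI(SK)(SS(KS)))
  →1  K(I(KI))(IK(I(KI)))(SI(SK)(SS(KS)))
  →2  I(KI)(SI(SK)(SS(KS)))
  →3  KI(SI(SK)(SS(KS)))
  →4  I

Answer: normal form = I  (in 4 steps)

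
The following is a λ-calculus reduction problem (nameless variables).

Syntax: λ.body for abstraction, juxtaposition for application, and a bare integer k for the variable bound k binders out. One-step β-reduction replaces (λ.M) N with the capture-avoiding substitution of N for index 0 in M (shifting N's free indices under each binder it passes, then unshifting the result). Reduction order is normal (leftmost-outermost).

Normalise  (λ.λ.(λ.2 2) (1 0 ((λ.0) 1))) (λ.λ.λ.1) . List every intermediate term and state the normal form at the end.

  start: (λ.λ.(λ.2 2) (1 0 ((λ.0) 1))) (λ.λ.λ.1)
  step 1: λ.(λ.(λ.λ.λ.1) (λ.λ.λ.1)) ((λ.λ.λ.1) 0 ((λ.0) (λ.λ.λ.1)))
  step 2: λ.(λ.λ.λ.1) (λ.λ.λ.1)
  step 3: λ.λ.λ.1

Answer: normal form = λ.λ.λ.1  (in 3 steps)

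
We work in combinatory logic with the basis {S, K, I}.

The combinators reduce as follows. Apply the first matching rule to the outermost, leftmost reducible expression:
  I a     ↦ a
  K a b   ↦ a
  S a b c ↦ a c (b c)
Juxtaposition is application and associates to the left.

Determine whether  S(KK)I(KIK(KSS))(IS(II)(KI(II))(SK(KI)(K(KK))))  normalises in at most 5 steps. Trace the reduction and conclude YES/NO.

  start: S(KK)I(KIK(KSS))(IS(II)(KI(II))(SK(KI)(K(KK))))
  →1  KK(KIK(KSS))(I(KIK(KSS)))(IS(II)(KI(II))(SK(KI)(K(KK))))
  →2  K(I(KIK(KSS)))(IS(II)(KI(II))(SK(KI)(K(KK))))
  →3  I(KIK(KSS))
  →4  KIK(KSS)
  →5  I(KSS)

Answer: NO — after 5 steps the term is I(KSS), not yet normal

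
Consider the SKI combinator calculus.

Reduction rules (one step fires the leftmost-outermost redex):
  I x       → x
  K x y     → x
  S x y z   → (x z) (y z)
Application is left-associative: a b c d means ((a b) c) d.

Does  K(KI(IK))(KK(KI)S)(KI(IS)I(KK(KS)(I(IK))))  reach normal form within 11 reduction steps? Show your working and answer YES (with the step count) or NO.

Answer: YES — reaches normal form KK in 9 ≤ 11 steps

Derivation:
  start: K(KI(IK))(KK(KI)S)(KI(IS)I(KK(KS)(I(IK))))
  [1] KI(IK)(KI(IS)I(KK(KS)(I(IK))))
  [2] I(KI(IS)I(KK(KS)(I(IK))))
  [3] KI(IS)I(KK(KS)(I(IK)))
  [4] II(KK(KS)(I(IK)))
  [5] I(KK(KS)(I(IK)))
  [6] KK(KS)(I(IK))
  [7] K(I(IK))
  [8] K(IK)
  [9] KK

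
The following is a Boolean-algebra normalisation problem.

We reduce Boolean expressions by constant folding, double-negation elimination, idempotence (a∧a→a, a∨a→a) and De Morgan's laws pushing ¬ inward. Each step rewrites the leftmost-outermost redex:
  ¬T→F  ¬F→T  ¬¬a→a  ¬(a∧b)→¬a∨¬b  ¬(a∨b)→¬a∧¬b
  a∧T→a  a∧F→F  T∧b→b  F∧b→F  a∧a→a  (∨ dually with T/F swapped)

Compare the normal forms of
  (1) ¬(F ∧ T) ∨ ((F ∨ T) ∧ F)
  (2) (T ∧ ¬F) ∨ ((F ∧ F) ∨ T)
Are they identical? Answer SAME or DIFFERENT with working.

Term A:
  start: ¬(F ∧ T) ∨ ((F ∨ T) ∧ F)
  →1  (¬F ∨ ¬T) ∨ ((F ∨ T) ∧ F)
  →2  (T ∨ ¬T) ∨ ((F ∨ T) ∧ F)
  →3  T ∨ ((F ∨ T) ∧ F)
  →4  T

Term B:
  start: (T ∧ ¬F) ∨ ((F ∧ F) ∨ T)
  →1  ¬F ∨ ((F ∧ F) ∨ T)
  →2  T ∨ ((F ∧ F) ∨ T)
  →3  T

Answer: SAME — A ⇓ T, B ⇓ T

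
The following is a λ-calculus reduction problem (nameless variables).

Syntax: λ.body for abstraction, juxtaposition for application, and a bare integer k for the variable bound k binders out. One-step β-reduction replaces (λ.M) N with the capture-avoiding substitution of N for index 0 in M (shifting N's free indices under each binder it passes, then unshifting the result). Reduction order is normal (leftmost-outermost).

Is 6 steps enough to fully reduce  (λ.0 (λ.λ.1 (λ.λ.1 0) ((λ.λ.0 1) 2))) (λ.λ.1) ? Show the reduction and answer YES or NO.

  start: (λ.0 (λ.λ.1 (λ.λ.1 0) ((λ.λ.0 1) 2))) (λ.λ.1)
  step 1: (λ.λ.1) (λ.λ.1 (λ.λ.1 0) ((λ.λ.0 1) (λ.λ.1)))
  step 2: λ.λ.λ.1 (λ.λ.1 0) ((λ.λ.0 1) (λ.λ.1))
  step 3: λ.λ.λ.1 (λ.λ.1 0) (λ.0 (λ.λ.1))

Answer: YES — reaches normal form λ.λ.λ.1 (λ.λ.1 0) (λ.0 (λ.λ.1)) in 3 ≤ 6 steps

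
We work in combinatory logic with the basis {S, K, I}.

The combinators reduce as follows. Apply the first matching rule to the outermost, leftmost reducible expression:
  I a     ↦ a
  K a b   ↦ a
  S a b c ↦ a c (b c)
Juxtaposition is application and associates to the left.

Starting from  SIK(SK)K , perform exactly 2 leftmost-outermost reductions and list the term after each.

Answer: after 2 steps: SK(K(SK))K

Reduction:
  start: SIK(SK)K
  →1  I(SK)(K(SK))K
  →2  SK(K(SK))K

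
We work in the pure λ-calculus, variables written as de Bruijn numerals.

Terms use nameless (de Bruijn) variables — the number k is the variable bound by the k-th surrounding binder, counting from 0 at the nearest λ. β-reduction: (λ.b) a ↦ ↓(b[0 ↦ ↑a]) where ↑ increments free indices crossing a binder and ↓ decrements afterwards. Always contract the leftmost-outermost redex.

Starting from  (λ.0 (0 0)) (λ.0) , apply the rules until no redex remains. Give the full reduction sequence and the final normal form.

Answer: normal form = λ.0  (in 3 steps)

Reduction:
  start: (λ.0 (0 0)) (λ.0)
  step 1: (λ.0) ((λ.0) (λ.0))
  step 2: (λ.0) (λ.0)
  step 3: λ.0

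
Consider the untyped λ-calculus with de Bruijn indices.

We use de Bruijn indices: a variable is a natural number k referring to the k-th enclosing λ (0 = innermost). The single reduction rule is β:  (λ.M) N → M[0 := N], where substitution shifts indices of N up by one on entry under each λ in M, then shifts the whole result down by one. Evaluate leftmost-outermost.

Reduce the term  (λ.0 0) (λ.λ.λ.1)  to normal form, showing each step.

Answer: normal form = λ.λ.1  (in 2 steps)

Reduction:
  start: (λ.0 0) (λ.λ.λ.1)
  [1] (λ.λ.λ.1) (λ.λ.λ.1)
  [2] λ.λ.1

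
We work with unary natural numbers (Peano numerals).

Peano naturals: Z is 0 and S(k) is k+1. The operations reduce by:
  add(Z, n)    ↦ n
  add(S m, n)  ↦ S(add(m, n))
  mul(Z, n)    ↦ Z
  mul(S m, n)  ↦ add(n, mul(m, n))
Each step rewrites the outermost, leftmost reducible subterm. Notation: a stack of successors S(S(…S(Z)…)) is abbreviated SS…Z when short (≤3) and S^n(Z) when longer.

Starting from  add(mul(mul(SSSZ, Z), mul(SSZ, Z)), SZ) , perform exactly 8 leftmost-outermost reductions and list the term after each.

  start: add(mul(mul(SSSZ, Z), mul(SSZ, Z)), SZ)
  [1] add(mul(add(Z, mul(SSZ, Z)), mul(SSZ, Z)), SZ)
  [2] add(mul(mul(SSZ, Z), mul(SSZ, Z)), SZ)
  [3] add(mul(add(Z, mul(SZ, Z)), mul(SSZ, Z)), SZ)
  [4] add(mul(mul(SZ, Z), mul(SSZ, Z)), SZ)
  [5] add(mul(add(Z, mul(Z, Z)), mul(SSZ, Z)), SZ)
  [6] add(mul(mul(Z, Z), mul(SSZ, Z)), SZ)
  [7] add(mul(Z, mul(SSZ, Z)), SZ)
  [8] add(Z, SZ)

Answer: after 8 steps: add(Z, SZ)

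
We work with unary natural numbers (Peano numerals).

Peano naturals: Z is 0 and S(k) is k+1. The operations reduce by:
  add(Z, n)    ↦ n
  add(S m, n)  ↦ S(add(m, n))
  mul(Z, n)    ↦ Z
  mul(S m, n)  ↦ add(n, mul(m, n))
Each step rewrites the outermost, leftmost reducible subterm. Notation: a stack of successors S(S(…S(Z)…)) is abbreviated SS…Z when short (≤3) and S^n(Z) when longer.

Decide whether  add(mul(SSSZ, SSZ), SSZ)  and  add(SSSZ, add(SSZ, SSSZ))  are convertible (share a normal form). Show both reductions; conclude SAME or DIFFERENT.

Answer: SAME — A ⇓ S^8(Z), B ⇓ S^8(Z)

Reduction:
Term A:
  start: add(mul(SSSZ, SSZ), SSZ)
  →1  add(add(SSZ, mul(SSZ, SSZ)), SSZ)
  →2  add(S(add(SZ, mul(SSZ, SSZ))), SSZ)
  →3  S(add(add(SZ, mul(SSZ, SSZ)), SSZ))
  →4  S(add(S(add(Z, mul(SSZ, SSZ))), SSZ))
  →5  S(S(add(add(Z, mul(SSZ, SSZ)), SSZ)))
  →6  S(S(add(mul(SSZ, SSZ), SSZ)))
  →7  S(S(add(add(SSZ, mul(SZ, SSZ)), SSZ)))
  →8  S(S(add(S(add(SZ, mul(SZ, SSZ))), SSZ)))
  →9  S(S(S(add(add(SZ, mul(SZ, SSZ)), SSZ))))
  →10  S(S(S(add(S(add(Z, mul(SZ, SSZ))), SSZ))))
  →11  S(S(S(S(add(add(Z, mul(SZ, SSZ)), SSZ)))))
  →12  S(S(S(S(add(mul(SZ, SSZ), SSZ)))))
  →13  S(S(S(S(add(add(SSZ, mul(Z, SSZ)), SSZ)))))
  →14  S(S(S(S(add(S(add(SZ, mul(Z, SSZ))), SSZ)))))
  →15  S(S(S(S(S(add(add(SZ, mul(Z, SSZ)), SSZ))))))
  →16  S(S(S(S(S(add(S(add(Z, mul(Z, SSZ))), SSZ))))))
  →17  S(S(S(S(S(S(add(add(Z, mul(Z, SSZ)), SSZ)))))))
  →18  S(S(S(S(S(S(add(mul(Z, SSZ), SSZ)))))))
  →19  S(S(S(S(S(S(add(Z, SSZ)))))))
  →20  S^8(Z)

Term B:
  start: add(SSSZ, add(SSZ, SSSZ))
  →1  S(add(SSZ, add(SSZ, SSSZ)))
  →2  S(S(add(SZ, add(SSZ, SSSZ))))
  →3  S(S(S(add(Z, add(SSZ, SSSZ)))))
  →4  S(S(S(add(SSZ, SSSZ))))
  →5  S(S(S(S(add(SZ, SSSZ)))))
  →6  S(S(S(S(S(add(Z, SSSZ))))))
  →7  S^8(Z)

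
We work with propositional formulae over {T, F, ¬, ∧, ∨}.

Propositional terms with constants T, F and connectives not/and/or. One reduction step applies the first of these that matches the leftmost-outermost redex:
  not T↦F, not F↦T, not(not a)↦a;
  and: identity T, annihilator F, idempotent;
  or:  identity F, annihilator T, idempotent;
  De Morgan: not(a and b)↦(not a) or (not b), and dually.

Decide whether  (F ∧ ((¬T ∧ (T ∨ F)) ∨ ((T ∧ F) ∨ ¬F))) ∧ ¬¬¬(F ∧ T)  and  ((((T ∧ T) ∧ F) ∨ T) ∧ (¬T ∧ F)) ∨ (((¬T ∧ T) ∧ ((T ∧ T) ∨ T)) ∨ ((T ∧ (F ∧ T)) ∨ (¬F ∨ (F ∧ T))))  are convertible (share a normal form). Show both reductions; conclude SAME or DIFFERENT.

Answer: DIFFERENT — A ⇓ F, B ⇓ T

Derivation:
Term A:
  start: (F ∧ ((¬T ∧ (T ∨ F)) ∨ ((T ∧ F) ∨ ¬F))) ∧ ¬¬¬(F ∧ T)
  [1] F ∧ ¬¬¬(F ∧ T)
  [2] F

Term B:
  start: ((((T ∧ T) ∧ F) ∨ T) ∧ (¬T ∧ F)) ∨ (((¬T ∧ T) ∧ ((T ∧ T) ∨ T)) ∨ ((T ∧ (F ∧ T)) ∨ (¬F ∨ (F ∧ T))))
  [1] (T ∧ (¬T ∧ F)) ∨ (((¬T ∧ T) ∧ ((T ∧ T) ∨ T)) ∨ ((T ∧ (F ∧ T)) ∨ (¬F ∨ (F ∧ T))))
  [2] (¬T ∧ F) ∨ (((¬T ∧ T) ∧ ((T ∧ T) ∨ T)) ∨ ((T ∧ (F ∧ T)) ∨ (¬F ∨ (F ∧ T))))
  [3] F ∨ (((¬T ∧ T) ∧ ((T ∧ T) ∨ T)) ∨ ((T ∧ (F ∧ T)) ∨ (¬F ∨ (F ∧ T))))
  [4] ((¬T ∧ T) ∧ ((T ∧ T) ∨ T)) ∨ ((T ∧ (F ∧ T)) ∨ (¬F ∨ (F ∧ T)))
  [5] (¬T ∧ ((T ∧ T) ∨ T)) ∨ ((T ∧ (F ∧ T)) ∨ (¬F ∨ (F ∧ T)))
  [6] (F ∧ ((T ∧ T) ∨ T)) ∨ ((T ∧ (F ∧ T)) ∨ (¬F ∨ (F ∧ T)))
  [7] F ∨ ((T ∧ (F ∧ T)) ∨ (¬F ∨ (F ∧ T)))
  [8] (T ∧ (F ∧ T)) ∨ (¬F ∨ (F ∧ T))
  [9] (F ∧ T) ∨ (¬F ∨ (F ∧ T))
  [10] F ∨ (¬F ∨ (F ∧ T))
  [11] ¬F ∨ (F ∧ T)
  [12] T ∨ (F ∧ T)
  [13] T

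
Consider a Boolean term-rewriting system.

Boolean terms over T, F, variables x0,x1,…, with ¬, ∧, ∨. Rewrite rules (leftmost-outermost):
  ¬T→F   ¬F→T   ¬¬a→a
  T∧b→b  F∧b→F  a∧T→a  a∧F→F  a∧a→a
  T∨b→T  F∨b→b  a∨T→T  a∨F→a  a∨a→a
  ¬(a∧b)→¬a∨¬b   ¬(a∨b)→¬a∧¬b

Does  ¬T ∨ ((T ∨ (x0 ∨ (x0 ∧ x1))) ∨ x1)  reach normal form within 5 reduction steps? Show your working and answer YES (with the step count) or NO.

  start: ¬T ∨ ((T ∨ (x0 ∨ (x0 ∧ x1))) ∨ x1)
  [1] F ∨ ((T ∨ (x0 ∨ (x0 ∧ x1))) ∨ x1)
  [2] (T ∨ (x0 ∨ (x0 ∧ x1))) ∨ x1
  [3] T ∨ x1
  [4] T

Answer: YES — reaches normal form T in 4 ≤ 5 steps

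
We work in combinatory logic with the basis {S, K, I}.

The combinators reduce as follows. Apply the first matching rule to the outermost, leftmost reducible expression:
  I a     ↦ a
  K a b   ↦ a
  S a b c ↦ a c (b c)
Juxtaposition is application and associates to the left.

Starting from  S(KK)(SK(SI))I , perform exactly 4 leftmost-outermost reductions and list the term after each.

Answer: after 4 steps: KI

Working:
  start: S(KK)(SK(SI))I
  →1  KKI(SK(SI)I)
  →2  K(SK(SI)I)
  →3  K(KI(SII))
  →4  KI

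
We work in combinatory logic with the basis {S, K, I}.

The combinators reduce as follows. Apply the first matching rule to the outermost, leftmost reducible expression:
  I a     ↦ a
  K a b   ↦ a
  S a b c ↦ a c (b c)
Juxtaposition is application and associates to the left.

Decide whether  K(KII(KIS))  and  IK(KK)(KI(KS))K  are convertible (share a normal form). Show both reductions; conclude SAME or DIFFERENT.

Answer: DIFFERENT — A ⇓ KI, B ⇓ K

Derivation:
Term A:
  start: K(KII(KIS))
  →1  K(I(KIS))
  →2  K(KIS)
  →3  KI

Term B:
  start: IK(KK)(KI(KS))K
  →1  K(KK)(KI(KS))K
  →2  KKK
  →3  K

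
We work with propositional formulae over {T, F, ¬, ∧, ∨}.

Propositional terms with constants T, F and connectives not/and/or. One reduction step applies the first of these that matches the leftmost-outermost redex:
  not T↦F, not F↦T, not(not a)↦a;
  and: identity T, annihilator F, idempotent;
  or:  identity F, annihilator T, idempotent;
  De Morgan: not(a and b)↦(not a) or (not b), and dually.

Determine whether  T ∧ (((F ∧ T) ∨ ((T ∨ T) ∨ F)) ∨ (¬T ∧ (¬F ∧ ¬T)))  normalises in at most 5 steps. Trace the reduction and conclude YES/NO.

Answer: NO — after 5 steps the term is T ∨ (¬T ∧ (¬F ∧ ¬T)), not yet normal

Working:
  start: T ∧ (((F ∧ T) ∨ ((T ∨ T) ∨ F)) ∨ (¬T ∧ (¬F ∧ ¬T)))
  step 1: ((F ∧ T) ∨ ((T ∨ T) ∨ F)) ∨ (¬T ∧ (¬F ∧ ¬T))
  step 2: (F ∨ ((T ∨ T) ∨ F)) ∨ (¬T ∧ (¬F ∧ ¬T))
  step 3: ((T ∨ T) ∨ F) ∨ (¬T ∧ (¬F ∧ ¬T))
  step 4: (T ∨ T) ∨ (¬T ∧ (¬F ∧ ¬T))
  step 5: T ∨ (¬T ∧ (¬F ∧ ¬T))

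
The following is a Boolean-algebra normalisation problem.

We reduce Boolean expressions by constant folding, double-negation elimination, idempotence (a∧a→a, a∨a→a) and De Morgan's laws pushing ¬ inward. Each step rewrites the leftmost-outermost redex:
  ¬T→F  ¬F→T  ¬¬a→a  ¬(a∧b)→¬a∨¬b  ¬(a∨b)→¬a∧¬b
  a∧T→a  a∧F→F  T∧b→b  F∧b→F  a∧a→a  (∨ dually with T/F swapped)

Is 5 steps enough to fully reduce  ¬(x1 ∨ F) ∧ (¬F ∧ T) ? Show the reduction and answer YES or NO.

  start: ¬(x1 ∨ F) ∧ (¬F ∧ T)
  [1] (¬x1 ∧ ¬F) ∧ (¬F ∧ T)
  [2] (¬x1 ∧ T) ∧ (¬F ∧ T)
  [3] ¬x1 ∧ (¬F ∧ T)
  [4] ¬x1 ∧ ¬F
  [5] ¬x1 ∧ T

Answer: NO — after 5 steps the term is ¬x1 ∧ T, not yet normal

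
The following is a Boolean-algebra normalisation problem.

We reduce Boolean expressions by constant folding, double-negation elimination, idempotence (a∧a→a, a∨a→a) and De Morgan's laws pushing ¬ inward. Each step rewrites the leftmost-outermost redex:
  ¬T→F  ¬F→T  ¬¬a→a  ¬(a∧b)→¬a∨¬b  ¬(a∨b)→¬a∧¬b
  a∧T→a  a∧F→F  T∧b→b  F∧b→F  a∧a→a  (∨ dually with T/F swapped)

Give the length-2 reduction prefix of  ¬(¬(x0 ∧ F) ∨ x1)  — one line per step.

  start: ¬(¬(x0 ∧ F) ∨ x1)
  [1] ¬¬(x0 ∧ F) ∧ ¬x1
  [2] (x0 ∧ F) ∧ ¬x1

Answer: after 2 steps: (x0 ∧ F) ∧ ¬x1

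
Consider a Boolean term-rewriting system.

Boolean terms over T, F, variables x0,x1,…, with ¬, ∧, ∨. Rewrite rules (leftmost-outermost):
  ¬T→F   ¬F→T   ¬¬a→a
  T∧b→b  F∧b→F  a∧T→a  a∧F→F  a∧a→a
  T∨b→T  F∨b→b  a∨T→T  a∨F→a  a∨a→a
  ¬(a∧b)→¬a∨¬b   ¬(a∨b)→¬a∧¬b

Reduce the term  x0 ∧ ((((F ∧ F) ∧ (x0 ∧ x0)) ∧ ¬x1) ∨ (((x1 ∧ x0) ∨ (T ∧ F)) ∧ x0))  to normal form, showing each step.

Answer: normal form = x0 ∧ ((x1 ∧ x0) ∧ x0)  (in 6 steps)

Reduction:
  start: x0 ∧ ((((F ∧ F) ∧ (x0 ∧ x0)) ∧ ¬x1) ∨ (((x1 ∧ x0) ∨ (T ∧ F)) ∧ x0))
  [1] x0 ∧ (((F ∧ (x0 ∧ x0)) ∧ ¬x1) ∨ (((x1 ∧ x0) ∨ (T ∧ F)) ∧ x0))
  [2] x0 ∧ ((F ∧ ¬x1) ∨ (((x1 ∧ x0) ∨ (T ∧ F)) ∧ x0))
  [3] x0 ∧ (F ∨ (((x1 ∧ x0) ∨ (T ∧ F)) ∧ x0))
  [4] x0 ∧ (((x1 ∧ x0) ∨ (T ∧ F)) ∧ x0)
  [5] x0 ∧ (((x1 ∧ x0) ∨ F) ∧ x0)
  [6] x0 ∧ ((x1 ∧ x0) ∧ x0)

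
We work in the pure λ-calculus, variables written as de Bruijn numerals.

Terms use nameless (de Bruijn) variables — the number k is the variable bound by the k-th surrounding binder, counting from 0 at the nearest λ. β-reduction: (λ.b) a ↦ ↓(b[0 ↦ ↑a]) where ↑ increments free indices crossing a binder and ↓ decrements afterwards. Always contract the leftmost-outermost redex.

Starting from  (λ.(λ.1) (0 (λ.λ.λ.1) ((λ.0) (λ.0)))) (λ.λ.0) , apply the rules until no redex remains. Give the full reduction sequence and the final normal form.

Answer: normal form = λ.λ.0  (in 2 steps)

Derivation:
  start: (λ.(λ.1) (0 (λ.λ.λ.1) ((λ.0) (λ.0)))) (λ.λ.0)
  →1  (λ.λ.λ.0) ((λ.λ.0) (λ.λ.λ.1) ((λ.0) (λ.0)))
  →2  λ.λ.0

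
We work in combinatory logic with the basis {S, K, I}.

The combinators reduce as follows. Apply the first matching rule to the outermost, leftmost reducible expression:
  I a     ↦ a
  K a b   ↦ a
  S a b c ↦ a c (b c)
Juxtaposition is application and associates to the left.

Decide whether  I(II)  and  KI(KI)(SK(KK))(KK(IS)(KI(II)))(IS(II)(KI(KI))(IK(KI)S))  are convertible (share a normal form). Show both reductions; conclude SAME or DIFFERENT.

Term A:
  start: I(II)
  →1  II
  →2  I

Term B:
  start: KI(KI)(SK(KK))(KK(IS)(KI(II)))(IS(II)(KI(KI))(IK(KI)S))
  →1  I(SK(KK))(KK(IS)(KI(II)))(IS(II)(KI(KI))(IK(KI)S))
  →2  SK(KK)(KK(IS)(KI(II)))(IS(II)(KI(KI))(IK(KI)S))
  →3  K(KK(IS)(KI(II)))(KK(KK(IS)(KI(II))))(IS(II)(KI(KI))(IK(KI)S))
  →4  KK(IS)(KI(II))(IS(II)(KI(KI))(IK(KI)S))
  →5  K(KI(II))(IS(II)(KI(KI))(IK(KI)S))
  →6  KI(II)
  →7  I

Answer: SAME — A ⇓ I, B ⇓ I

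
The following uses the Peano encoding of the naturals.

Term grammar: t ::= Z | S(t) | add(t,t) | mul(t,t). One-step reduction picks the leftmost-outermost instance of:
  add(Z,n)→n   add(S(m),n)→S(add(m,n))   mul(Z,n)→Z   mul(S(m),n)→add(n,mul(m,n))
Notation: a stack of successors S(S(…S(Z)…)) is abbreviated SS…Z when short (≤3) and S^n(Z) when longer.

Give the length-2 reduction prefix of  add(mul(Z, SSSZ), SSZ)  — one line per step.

Answer: after 2 steps: SSZ

Derivation:
  start: add(mul(Z, SSSZ), SSZ)
  [1] add(Z, SSZ)
  [2] SSZ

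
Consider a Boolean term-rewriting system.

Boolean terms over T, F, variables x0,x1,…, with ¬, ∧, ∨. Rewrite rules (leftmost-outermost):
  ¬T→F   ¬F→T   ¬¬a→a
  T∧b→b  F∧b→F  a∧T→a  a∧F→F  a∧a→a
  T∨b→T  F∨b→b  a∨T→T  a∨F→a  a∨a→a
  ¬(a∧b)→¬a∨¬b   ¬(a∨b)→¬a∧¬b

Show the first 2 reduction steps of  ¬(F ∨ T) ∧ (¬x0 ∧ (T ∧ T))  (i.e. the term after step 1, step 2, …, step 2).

  start: ¬(F ∨ T) ∧ (¬x0 ∧ (T ∧ T))
  [1] (¬F ∧ ¬T) ∧ (¬x0 ∧ (T ∧ T))
  [2] (T ∧ ¬T) ∧ (¬x0 ∧ (T ∧ T))

Answer: after 2 steps: (T ∧ ¬T) ∧ (¬x0 ∧ (T ∧ T))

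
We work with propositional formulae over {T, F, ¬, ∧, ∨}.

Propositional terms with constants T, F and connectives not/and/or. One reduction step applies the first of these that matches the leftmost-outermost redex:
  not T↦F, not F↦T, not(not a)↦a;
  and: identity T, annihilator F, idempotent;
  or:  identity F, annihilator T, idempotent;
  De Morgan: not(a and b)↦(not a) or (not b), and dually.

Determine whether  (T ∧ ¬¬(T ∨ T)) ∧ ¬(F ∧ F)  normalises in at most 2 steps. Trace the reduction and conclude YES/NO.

Answer: NO — after 2 steps the term is (T ∨ T) ∧ ¬(F ∧ F), not yet normal

Reduction:
  start: (T ∧ ¬¬(T ∨ T)) ∧ ¬(F ∧ F)
  step 1: ¬¬(T ∨ T) ∧ ¬(F ∧ F)
  step 2: (T ∨ T) ∧ ¬(F ∧ F)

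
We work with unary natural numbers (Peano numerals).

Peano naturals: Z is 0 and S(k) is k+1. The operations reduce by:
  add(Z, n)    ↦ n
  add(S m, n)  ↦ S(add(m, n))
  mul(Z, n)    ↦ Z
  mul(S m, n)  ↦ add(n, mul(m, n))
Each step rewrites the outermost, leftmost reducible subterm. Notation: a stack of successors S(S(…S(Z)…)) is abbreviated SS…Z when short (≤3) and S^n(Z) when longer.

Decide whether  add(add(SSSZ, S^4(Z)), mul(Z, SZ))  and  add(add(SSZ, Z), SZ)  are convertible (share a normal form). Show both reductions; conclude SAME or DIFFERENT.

Answer: DIFFERENT — A ⇓ S^7(Z), B ⇓ SSSZ

Derivation:
Term A:
  start: add(add(SSSZ, S^4(Z)), mul(Z, SZ))
  →1  add(S(add(SSZ, S^4(Z))), mul(Z, SZ))
  →2  S(add(add(SSZ, S^4(Z)), mul(Z, SZ)))
  →3  S(add(S(add(SZ, S^4(Z))), mul(Z, SZ)))
  →4  S(S(add(add(SZ, S^4(Z)), mul(Z, SZ))))
  →5  S(S(add(S(add(Z, S^4(Z))), mul(Z, SZ))))
  →6  S(S(S(add(add(Z, S^4(Z)), mul(Z, SZ)))))
  →7  S(S(S(add(S^4(Z), mul(Z, SZ)))))
  →8  S(S(S(S(add(SSSZ, mul(Z, SZ))))))
  →9  S(S(S(S(S(add(SSZ, mul(Z, SZ)))))))
  →10  S(S(S(S(S(S(add(SZ, mul(Z, SZ))))))))
  →11  S(S(S(S(S(S(S(add(Z, mul(Z, SZ)))))))))
  →12  S(S(S(S(S(S(S(mul(Z, SZ))))))))
  →13  S^7(Z)

Term B:
  start: add(add(SSZ, Z), SZ)
  →1  add(S(add(SZ, Z)), SZ)
  →2  S(add(add(SZ, Z), SZ))
  →3  S(add(S(add(Z, Z)), SZ))
  →4  S(S(add(add(Z, Z), SZ)))
  →5  S(S(add(Z, SZ)))
  →6  SSSZ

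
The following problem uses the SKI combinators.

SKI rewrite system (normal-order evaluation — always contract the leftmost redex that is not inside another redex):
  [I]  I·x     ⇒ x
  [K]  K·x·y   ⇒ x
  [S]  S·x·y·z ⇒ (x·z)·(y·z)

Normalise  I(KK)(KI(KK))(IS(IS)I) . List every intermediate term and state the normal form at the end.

Answer: normal form = K(SSI)  (in 4 steps)

Working:
  start: I(KK)(KI(KK))(IS(IS)I)
  step 1: KK(KI(KK))(IS(IS)I)
  step 2: K(IS(IS)I)
  step 3: K(S(IS)I)
  step 4: K(SSI)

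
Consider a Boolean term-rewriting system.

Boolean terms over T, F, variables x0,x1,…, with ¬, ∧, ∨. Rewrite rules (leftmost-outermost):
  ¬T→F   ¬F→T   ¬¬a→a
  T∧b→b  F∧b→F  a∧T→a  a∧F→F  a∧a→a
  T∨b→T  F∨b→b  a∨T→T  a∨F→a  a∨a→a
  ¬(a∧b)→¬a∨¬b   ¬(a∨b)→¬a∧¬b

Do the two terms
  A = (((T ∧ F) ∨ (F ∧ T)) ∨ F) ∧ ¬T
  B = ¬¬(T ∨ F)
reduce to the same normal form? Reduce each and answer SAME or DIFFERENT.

Answer: DIFFERENT — A ⇓ F, B ⇓ T

Working:
Term A:
  start: (((T ∧ F) ∨ (F ∧ T)) ∨ F) ∧ ¬T
  [1] ((T ∧ F) ∨ (F ∧ T)) ∧ ¬T
  [2] (F ∨ (F ∧ T)) ∧ ¬T
  [3] (F ∧ T) ∧ ¬T
  [4] F ∧ ¬T
  [5] F

Term B:
  start: ¬¬(T ∨ F)
  [1] T ∨ F
  [2] T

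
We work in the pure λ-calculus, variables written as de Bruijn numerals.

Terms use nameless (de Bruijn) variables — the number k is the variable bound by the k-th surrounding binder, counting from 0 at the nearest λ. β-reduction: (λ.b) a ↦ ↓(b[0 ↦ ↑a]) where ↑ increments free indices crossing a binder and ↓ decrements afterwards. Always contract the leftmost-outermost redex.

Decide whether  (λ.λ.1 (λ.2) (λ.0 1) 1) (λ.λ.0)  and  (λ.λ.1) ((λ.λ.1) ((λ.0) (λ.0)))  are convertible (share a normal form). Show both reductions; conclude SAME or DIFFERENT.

Answer: DIFFERENT — A ⇓ λ.λ.0, B ⇓ λ.λ.λ.0

Working:
Term A:
  start: (λ.λ.1 (λ.2) (λ.0 1) 1) (λ.λ.0)
  step 1: λ.(λ.λ.0) (λ.λ.λ.0) (λ.0 1) (λ.λ.0)
  step 2: λ.(λ.0) (λ.0 1) (λ.λ.0)
  step 3: λ.(λ.0 1) (λ.λ.0)
  step 4: λ.(λ.λ.0) 0
  step 5: λ.λ.0

Term B:
  start: (λ.λ.1) ((λ.λ.1) ((λ.0) (λ.0)))
  step 1: λ.(λ.λ.1) ((λ.0) (λ.0))
  step 2: λ.λ.(λ.0) (λ.0)
  step 3: λ.λ.λ.0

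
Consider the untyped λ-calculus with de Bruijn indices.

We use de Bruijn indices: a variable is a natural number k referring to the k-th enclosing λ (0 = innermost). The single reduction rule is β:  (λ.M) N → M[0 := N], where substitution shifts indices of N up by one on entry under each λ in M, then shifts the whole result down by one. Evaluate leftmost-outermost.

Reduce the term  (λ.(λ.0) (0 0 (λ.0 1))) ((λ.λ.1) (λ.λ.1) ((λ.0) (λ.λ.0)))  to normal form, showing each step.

  start: (λ.(λ.0) (0 0 (λ.0 1))) ((λ.λ.1) (λ.λ.1) ((λ.0) (λ.λ.0)))
  step 1: (λ.0) ((λ.λ.1) (λ.λ.1) ((λ.0) (λ.λ.0)) ((λ.λ.1) (λ.λ.1) ((λ.0) (λ.λ.0))) (λ.0 ((λ.λ.1) (λ.λ.1) ((λ.0) (λ.λ.0)))))
  step 2: (λ.λ.1) (λ.λ.1) ((λ.0) (λ.λ.0)) ((λ.λ.1) (λ.λ.1) ((λ.0) (λ.λ.0))) (λ.0 ((λ.λ.1) (λ.λ.1) ((λ.0) (λ.λ.0))))
  step 3: (λ.λ.λ.1) ((λ.0) (λ.λ.0)) ((λ.λ.1) (λ.λ.1) ((λ.0) (λ.λ.0))) (λ.0 ((λ.λ.1) (λ.λ.1) ((λ.0) (λ.λ.0))))
  step 4: (λ.λ.1) ((λ.λ.1) (λ.λ.1) ((λ.0) (λ.λ.0))) (λ.0 ((λ.λ.1) (λ.λ.1) ((λ.0) (λ.λ.0))))
  step 5: (λ.(λ.λ.1) (λ.λ.1) ((λ.0) (λ.λ.0))) (λ.0 ((λ.λ.1) (λ.λ.1) ((λ.0) (λ.λ.0))))
  step 6: (λ.λ.1) (λ.λ.1) ((λ.0) (λ.λ.0))
  step 7: (λ.λ.λ.1) ((λ.0) (λ.λ.0))
  step 8: λ.λ.1

Answer: normal form = λ.λ.1  (in 8 steps)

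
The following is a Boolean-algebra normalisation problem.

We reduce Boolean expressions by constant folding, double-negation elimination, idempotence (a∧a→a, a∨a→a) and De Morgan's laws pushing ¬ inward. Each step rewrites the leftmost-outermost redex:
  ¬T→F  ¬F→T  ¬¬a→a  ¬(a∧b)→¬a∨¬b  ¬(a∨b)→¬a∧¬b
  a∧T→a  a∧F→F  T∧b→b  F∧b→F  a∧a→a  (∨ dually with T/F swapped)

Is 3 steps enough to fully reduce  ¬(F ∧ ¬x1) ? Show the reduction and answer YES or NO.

Answer: YES — reaches normal form T in 3 ≤ 3 steps

Reduction:
  start: ¬(F ∧ ¬x1)
  step 1: ¬F ∨ ¬¬x1
  step 2: T ∨ ¬¬x1
  step 3: T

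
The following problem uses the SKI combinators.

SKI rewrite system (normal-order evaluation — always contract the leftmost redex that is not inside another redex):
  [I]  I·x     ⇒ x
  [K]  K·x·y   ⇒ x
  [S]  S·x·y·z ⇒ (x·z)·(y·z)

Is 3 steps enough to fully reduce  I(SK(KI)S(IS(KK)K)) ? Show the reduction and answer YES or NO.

  start: I(SK(KI)S(IS(KK)K))
  [1] SK(KI)S(IS(KK)K)
  [2] KS(KIS)(IS(KK)K)
  [3] S(IS(KK)K)

Answer: NO — after 3 steps the term is S(IS(KK)K), not yet normal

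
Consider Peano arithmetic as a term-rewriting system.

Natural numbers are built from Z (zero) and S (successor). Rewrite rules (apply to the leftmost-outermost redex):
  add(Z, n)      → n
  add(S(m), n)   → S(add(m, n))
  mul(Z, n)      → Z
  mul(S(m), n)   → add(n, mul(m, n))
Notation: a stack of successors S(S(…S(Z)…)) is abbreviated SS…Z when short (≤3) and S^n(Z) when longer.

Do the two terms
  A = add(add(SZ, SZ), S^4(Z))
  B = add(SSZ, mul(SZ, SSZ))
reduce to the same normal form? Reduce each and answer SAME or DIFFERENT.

Term A:
  start: add(add(SZ, SZ), S^4(Z))
  step 1: add(S(add(Z, SZ)), S^4(Z))
  step 2: S(add(add(Z, SZ), S^4(Z)))
  step 3: S(add(SZ, S^4(Z)))
  step 4: S(S(add(Z, S^4(Z))))
  step 5: S^6(Z)

Term B:
  start: add(SSZ, mul(SZ, SSZ))
  step 1: S(add(SZ, mul(SZ, SSZ)))
  step 2: S(S(add(Z, mul(SZ, SSZ))))
  step 3: S(S(mul(SZ, SSZ)))
  step 4: S(S(add(SSZ, mul(Z, SSZ))))
  step 5: S(S(S(add(SZ, mul(Z, SSZ)))))
  step 6: S(S(S(S(add(Z, mul(Z, SSZ))))))
  step 7: S(S(S(S(mul(Z, SSZ)))))
  step 8: S^4(Z)

Answer: DIFFERENT — A ⇓ S^6(Z), B ⇓ S^4(Z)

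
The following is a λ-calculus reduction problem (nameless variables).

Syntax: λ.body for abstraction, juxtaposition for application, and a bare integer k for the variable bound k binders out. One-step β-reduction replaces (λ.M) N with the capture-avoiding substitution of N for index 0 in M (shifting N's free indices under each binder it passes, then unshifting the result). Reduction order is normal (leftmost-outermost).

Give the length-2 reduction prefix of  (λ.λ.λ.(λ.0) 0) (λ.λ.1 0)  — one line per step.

Answer: after 2 steps: λ.λ.0

Working:
  start: (λ.λ.λ.(λ.0) 0) (λ.λ.1 0)
  [1] λ.λ.(λ.0) 0
  [2] λ.λ.0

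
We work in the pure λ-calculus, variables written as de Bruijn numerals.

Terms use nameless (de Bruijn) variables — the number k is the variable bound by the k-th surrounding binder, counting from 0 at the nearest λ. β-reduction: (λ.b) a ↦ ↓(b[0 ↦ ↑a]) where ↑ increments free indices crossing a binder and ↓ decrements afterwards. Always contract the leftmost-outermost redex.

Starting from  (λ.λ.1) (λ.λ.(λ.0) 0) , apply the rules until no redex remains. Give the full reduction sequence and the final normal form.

  start: (λ.λ.1) (λ.λ.(λ.0) 0)
  →1  λ.λ.λ.(λ.0) 0
  →2  λ.λ.λ.0

Answer: normal form = λ.λ.λ.0  (in 2 steps)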